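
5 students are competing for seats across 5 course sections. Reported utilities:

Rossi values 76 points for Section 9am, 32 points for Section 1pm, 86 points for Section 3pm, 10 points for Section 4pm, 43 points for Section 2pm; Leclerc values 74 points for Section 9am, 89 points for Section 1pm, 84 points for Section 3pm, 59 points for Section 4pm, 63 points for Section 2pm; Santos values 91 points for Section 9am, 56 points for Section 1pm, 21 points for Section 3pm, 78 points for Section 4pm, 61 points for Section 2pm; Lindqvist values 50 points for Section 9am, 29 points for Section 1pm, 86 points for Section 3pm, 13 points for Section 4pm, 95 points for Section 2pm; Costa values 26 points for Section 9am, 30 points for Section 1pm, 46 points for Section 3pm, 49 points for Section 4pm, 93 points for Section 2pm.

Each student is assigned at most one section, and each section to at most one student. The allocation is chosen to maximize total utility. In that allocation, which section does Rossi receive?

Rossi receives Section 9am.

This is a one-to-one assignment (maximum-weight bipartite matching).
Optimal: Rossi→Section 9am (76 points), Leclerc→Section 1pm (89 points), Santos→Section 4pm (78 points), Lindqvist→Section 3pm (86 points), Costa→Section 2pm (93 points) — total 76+89+78+86+93 = 422 points.
Column-greedy (each section in turn goes to its best remaining student) gives 410 points, worse by 12.
Next-best assignment: Rossi→Section 3pm, Leclerc→Section 1pm, Santos→Section 9am, Lindqvist→Section 2pm, Costa→Section 4pm = 410 points.
No other one-to-one assignment exceeds 422 points.
Rossi's own top section is Section 3pm (86 points), but forcing Rossi→Section 3pm and reassigning the rest optimally gives only 410 points — worse by 12.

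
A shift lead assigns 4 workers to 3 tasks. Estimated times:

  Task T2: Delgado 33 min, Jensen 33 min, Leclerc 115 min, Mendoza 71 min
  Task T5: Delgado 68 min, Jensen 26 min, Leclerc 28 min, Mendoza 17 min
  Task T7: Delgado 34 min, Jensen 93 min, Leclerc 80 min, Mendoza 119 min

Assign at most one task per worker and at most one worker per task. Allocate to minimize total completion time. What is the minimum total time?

Optimal: Jensen→Task T2 (33 min), Mendoza→Task T5 (17 min), Delgado→Task T7 (34 min) — total 33+17+34 = 84 min.
Next-best assignment: Jensen→Task T2, Leclerc→Task T5, Delgado→Task T7 = 95 min.
Swapping Jensen↔Delgado (Jensen→Task T7 93 min, Delgado→Task T2 33 min) adds 59.

Min total: 84 min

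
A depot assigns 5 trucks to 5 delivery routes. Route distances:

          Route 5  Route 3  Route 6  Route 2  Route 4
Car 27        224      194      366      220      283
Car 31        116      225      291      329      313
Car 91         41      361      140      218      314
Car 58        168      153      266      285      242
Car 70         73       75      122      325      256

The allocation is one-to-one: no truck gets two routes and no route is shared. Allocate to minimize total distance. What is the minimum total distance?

Min total: 793 km

Optimal: Car 27→Route 2 (220 km), Car 31→Route 5 (116 km), Car 91→Route 6 (140 km), Car 58→Route 4 (242 km), Car 70→Route 3 (75 km) — total 220+116+140+242+75 = 793 km.
Column-greedy (each route in turn goes to its cheapest remaining truck) gives 915 km, worse by 122.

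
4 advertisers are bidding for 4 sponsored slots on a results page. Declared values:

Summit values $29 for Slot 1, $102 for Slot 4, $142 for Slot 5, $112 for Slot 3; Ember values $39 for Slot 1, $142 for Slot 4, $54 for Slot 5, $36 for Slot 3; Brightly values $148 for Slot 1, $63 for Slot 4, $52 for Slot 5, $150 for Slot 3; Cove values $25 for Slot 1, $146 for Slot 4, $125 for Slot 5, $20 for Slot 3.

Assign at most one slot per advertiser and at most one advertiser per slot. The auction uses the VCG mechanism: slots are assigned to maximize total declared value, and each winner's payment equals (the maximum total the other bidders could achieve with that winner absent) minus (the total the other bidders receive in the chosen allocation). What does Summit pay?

Efficient allocation: Summit→Slot 3 ($112), Ember→Slot 4 ($142), Brightly→Slot 1 ($148), Cove→Slot 5 ($125); total welfare W = $527.
Summit receives Slot 3 at value $112, so the others get W − 112 = $415.
Without Summit: best allocation of the remaining 3 bidders over all 4 slots is Ember→Slot 4 ($142), Brightly→Slot 3 ($150), Cove→Slot 5 ($125), total $417.
VCG payment = (others' best without Summit) − (others' welfare with Summit) = 417 − 415 = $2.

Summit pays $2.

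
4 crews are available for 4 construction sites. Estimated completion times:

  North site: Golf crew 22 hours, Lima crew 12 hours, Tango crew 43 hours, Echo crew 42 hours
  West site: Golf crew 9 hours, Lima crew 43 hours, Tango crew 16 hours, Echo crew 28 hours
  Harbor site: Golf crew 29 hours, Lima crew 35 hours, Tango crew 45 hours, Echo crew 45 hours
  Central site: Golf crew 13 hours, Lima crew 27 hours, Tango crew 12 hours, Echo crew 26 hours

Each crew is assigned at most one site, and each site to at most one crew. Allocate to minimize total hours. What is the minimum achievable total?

Min total: 78 hours

Treat this as an assignment problem: match each crew to one site.
Optimal: Golf crew→West site (9 hours), Lima crew→North site (12 hours), Tango crew→Central site (12 hours), Echo crew→Harbor site (45 hours) — total 9+12+12+45 = 78 hours.
Column-greedy (each site in turn goes to its cheapest remaining crew) gives 92 hours, worse by 14.
Next-best assignment: Golf crew→Harbor site, Lima crew→North site, Tango crew→Central site, Echo crew→West site = 81 hours.
Swapping Tango crew↔Lima crew (Tango crew→North site 43 hours, Lima crew→Central site 27 hours) adds 46.
Every other assignment is strictly worse.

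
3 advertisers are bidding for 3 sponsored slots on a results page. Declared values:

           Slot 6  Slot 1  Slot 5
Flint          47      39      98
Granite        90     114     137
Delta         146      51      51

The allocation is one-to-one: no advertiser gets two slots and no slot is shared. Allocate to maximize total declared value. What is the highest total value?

Max total: $358

Optimal: Flint→Slot 5 ($98), Granite→Slot 1 ($114), Delta→Slot 6 ($146) — total 98+114+146 = $358.
Max-entry greedy (repeatedly take the single best remaining cell) gives $322, worse by 36.
Next-best assignment: Flint→Slot 1, Granite→Slot 5, Delta→Slot 6 = $322.
Swapping Flint↔Granite (Flint→Slot 1 $39, Granite→Slot 5 $137) loses 36.
No other one-to-one assignment exceeds $358.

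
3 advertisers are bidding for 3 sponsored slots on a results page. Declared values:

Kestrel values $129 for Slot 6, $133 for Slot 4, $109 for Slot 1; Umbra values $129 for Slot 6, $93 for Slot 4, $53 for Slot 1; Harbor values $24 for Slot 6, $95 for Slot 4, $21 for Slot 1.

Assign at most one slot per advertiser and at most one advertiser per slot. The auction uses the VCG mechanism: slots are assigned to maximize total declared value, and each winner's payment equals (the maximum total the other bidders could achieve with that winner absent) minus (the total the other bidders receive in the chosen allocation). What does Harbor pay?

Efficient allocation: Kestrel→Slot 1 ($109), Umbra→Slot 6 ($129), Harbor→Slot 4 ($95); total welfare W = $333.
Harbor receives Slot 4 at value $95, so the others get W − 95 = $238.
Without Harbor: best allocation of the remaining 2 bidders over all 3 slots is Kestrel→Slot 4 ($133), Umbra→Slot 6 ($129), total $262.
VCG payment = (others' best without Harbor) − (others' welfare with Harbor) = 262 − 238 = $24.

Harbor pays $24.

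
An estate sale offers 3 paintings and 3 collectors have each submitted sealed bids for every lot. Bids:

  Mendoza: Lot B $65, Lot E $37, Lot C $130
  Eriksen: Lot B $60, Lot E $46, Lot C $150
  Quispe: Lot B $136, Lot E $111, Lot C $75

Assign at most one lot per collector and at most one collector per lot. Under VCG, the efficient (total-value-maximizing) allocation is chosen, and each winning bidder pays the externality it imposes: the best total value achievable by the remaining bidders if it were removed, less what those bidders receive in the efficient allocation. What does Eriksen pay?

Eriksen pays $90.

Efficient allocation: Mendoza→Lot B ($65), Eriksen→Lot C ($150), Quispe→Lot E ($111); total welfare W = $326.
Eriksen receives Lot C at value $150, so the others get W − 150 = $176.
Without Eriksen: best allocation of the remaining 2 bidders over all 3 lots is Mendoza→Lot C ($130), Quispe→Lot B ($136), total $266.
VCG payment = (others' best without Eriksen) − (others' welfare with Eriksen) = 266 − 176 = $90.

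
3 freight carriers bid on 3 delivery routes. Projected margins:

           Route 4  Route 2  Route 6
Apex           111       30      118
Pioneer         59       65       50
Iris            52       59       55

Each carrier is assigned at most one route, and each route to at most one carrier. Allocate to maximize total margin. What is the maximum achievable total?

Treat this as an assignment problem: match each carrier to one route.
Optimal: Apex→Route 6 ($118k), Pioneer→Route 4 ($59k), Iris→Route 2 ($59k) — total 118+59+59 = $236k.
Row-greedy (each carrier in turn takes its best remaining route) gives $235k, worse by 1.
Swapping Pioneer↔Iris (Pioneer→Route 2 $65k, Iris→Route 4 $52k) loses 1.

Maximum total: $236k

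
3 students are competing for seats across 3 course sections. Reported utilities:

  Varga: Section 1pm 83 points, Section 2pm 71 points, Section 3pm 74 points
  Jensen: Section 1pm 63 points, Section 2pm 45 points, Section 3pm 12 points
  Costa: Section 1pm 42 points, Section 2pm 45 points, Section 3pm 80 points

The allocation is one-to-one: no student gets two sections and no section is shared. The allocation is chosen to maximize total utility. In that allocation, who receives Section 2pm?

Varga receives Section 2pm.

This is a one-to-one assignment (maximum-weight bipartite matching).
Optimal: Varga→Section 2pm (71 points), Jensen→Section 1pm (63 points), Costa→Section 3pm (80 points) — total 71+63+80 = 214 points.
Column-greedy (each section in turn goes to its best remaining student) gives 208 points, worse by 6.
Next-best assignment: Varga→Section 1pm, Jensen→Section 2pm, Costa→Section 3pm = 208 points.
No other one-to-one assignment exceeds 214 points.
Varga's own top section is Section 1pm (83 points), but forcing Varga→Section 1pm and reassigning the rest optimally gives only 208 points — worse by 6.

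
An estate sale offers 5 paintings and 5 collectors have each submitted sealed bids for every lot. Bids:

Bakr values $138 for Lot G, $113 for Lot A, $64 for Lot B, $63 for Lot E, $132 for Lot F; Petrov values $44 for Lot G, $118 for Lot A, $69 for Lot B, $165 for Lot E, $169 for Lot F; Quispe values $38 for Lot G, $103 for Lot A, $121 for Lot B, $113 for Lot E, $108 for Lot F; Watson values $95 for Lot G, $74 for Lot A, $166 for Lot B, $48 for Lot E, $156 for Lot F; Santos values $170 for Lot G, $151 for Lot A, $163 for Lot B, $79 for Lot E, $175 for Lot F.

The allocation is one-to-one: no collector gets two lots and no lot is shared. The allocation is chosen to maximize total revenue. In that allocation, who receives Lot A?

Quispe receives Lot A.

Optimal: Bakr→Lot G ($138), Petrov→Lot E ($165), Quispe→Lot A ($103), Watson→Lot B ($166), Santos→Lot F ($175) — total 138+165+103+166+175 = $747.
Row-greedy (each collector in turn takes its best remaining lot) gives $581, worse by 166.
Next-best assignment: Bakr→Lot G, Petrov→Lot F, Quispe→Lot E, Watson→Lot B, Santos→Lot A = $737.
Checked against all permutations: $747 is optimal.
Quispe's own top lot is Lot B ($121), but forcing Quispe→Lot B and reassigning the rest optimally gives only $731 — worse by 16.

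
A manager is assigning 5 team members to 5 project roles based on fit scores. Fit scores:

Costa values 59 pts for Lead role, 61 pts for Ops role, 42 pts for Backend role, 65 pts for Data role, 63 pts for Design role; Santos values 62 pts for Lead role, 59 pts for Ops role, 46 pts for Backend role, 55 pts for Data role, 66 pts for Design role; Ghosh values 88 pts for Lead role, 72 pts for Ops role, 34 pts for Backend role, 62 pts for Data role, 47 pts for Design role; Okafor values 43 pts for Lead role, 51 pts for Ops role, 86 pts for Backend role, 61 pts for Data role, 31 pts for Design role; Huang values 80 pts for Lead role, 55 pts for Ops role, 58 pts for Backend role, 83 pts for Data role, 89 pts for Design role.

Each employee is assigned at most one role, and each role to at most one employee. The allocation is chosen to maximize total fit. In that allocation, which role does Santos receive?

Santos receives Ops role.

Optimal: Costa→Data role (65 pts), Santos→Ops role (59 pts), Ghosh→Lead role (88 pts), Okafor→Backend role (86 pts), Huang→Design role (89 pts) — total 65+59+88+86+89 = 387 pts.
Row-greedy (each employee in turn takes its best remaining role) gives 360 pts, worse by 27.
Santos's own top role is Design role (66 pts), but forcing Santos→Design role and reassigning the rest optimally gives only 384 pts — worse by 3.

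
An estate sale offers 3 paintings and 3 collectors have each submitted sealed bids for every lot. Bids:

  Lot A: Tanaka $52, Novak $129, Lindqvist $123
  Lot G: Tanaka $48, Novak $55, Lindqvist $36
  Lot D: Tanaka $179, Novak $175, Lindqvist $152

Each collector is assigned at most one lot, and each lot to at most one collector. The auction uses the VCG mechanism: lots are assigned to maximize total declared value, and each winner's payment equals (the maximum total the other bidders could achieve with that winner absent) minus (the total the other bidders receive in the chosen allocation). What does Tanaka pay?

Tanaka pays $120.

Efficient allocation: Tanaka→Lot D ($179), Novak→Lot G ($55), Lindqvist→Lot A ($123); total welfare W = $357.
Tanaka receives Lot D at value $179, so the others get W − 179 = $178.
Without Tanaka: best allocation of the remaining 2 bidders over all 3 lots is Novak→Lot D ($175), Lindqvist→Lot A ($123), total $298.
VCG payment = (others' best without Tanaka) − (others' welfare with Tanaka) = 298 − 178 = $120.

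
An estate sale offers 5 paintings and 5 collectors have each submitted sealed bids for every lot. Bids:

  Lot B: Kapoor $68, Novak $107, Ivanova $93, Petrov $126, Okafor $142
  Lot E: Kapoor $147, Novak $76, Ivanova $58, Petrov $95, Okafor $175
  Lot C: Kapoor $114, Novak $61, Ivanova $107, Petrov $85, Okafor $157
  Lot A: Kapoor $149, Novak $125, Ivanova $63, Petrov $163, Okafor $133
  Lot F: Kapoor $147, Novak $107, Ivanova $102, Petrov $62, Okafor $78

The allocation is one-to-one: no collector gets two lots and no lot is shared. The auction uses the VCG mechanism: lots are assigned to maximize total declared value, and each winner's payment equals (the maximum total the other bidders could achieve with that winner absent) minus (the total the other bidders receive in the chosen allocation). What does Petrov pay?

Efficient allocation: Kapoor→Lot F ($147), Novak→Lot B ($107), Ivanova→Lot C ($107), Petrov→Lot A ($163), Okafor→Lot E ($175); total welfare W = $699.
Petrov receives Lot A at value $163, so the others get W − 163 = $536.
Without Petrov: best allocation of the remaining 4 bidders over all 5 lots is Kapoor→Lot F ($147), Novak→Lot A ($125), Ivanova→Lot C ($107), Okafor→Lot E ($175), total $554.
VCG payment = (others' best without Petrov) − (others' welfare with Petrov) = 554 − 536 = $18.

Petrov pays $18.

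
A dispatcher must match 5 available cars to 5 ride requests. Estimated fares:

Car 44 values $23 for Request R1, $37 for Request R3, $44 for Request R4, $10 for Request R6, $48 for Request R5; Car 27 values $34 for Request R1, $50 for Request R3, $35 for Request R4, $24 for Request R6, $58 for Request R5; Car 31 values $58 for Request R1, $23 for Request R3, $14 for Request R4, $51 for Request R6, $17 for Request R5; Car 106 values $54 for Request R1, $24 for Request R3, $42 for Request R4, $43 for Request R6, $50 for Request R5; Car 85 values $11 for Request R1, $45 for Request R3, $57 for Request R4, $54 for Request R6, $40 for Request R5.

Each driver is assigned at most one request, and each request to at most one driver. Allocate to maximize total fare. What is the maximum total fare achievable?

Max total: $260

This is the linear assignment problem.
Optimal: Car 44→Request R5 ($48), Car 27→Request R3 ($50), Car 31→Request R6 ($51), Car 106→Request R1 ($54), Car 85→Request R4 ($57) — total 48+50+51+54+57 = $260.
Row-greedy (each driver in turn takes its best remaining request) gives $256, worse by 4.
Swapping Car 27↔Car 85 (Car 27→Request R4 $35, Car 85→Request R3 $45) loses 27.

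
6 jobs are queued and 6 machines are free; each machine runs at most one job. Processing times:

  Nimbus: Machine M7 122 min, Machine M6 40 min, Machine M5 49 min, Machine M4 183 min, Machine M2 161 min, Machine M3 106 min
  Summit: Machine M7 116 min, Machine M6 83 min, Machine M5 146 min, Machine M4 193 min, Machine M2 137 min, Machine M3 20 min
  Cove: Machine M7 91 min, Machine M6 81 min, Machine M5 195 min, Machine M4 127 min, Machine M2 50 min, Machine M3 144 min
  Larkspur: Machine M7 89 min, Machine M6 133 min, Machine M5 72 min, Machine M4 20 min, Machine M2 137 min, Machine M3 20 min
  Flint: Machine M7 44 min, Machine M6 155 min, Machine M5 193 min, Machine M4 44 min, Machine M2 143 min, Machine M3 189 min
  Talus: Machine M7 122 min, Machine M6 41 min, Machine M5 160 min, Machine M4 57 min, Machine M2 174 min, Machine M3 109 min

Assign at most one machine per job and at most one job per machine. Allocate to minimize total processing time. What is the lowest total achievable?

Min total: 224 min

Optimal: Nimbus→Machine M5 (49 min), Summit→Machine M3 (20 min), Cove→Machine M2 (50 min), Larkspur→Machine M4 (20 min), Flint→Machine M7 (44 min), Talus→Machine M6 (41 min) — total 49+20+50+20+44+41 = 224 min.
Swapping Nimbus↔Cove (Nimbus→Machine M2 161 min, Cove→Machine M5 195 min) adds 257.
Checked against all permutations: 224 min is optimal.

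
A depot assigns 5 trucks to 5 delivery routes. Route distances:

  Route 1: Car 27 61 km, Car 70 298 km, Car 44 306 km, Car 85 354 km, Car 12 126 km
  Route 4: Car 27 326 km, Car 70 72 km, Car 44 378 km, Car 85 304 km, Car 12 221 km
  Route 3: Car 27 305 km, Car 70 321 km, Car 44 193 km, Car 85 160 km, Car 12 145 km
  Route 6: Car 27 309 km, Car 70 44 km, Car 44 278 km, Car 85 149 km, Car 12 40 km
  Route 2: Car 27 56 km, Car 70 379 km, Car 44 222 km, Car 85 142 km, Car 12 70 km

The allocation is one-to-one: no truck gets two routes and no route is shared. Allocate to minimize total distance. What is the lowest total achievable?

Optimal: Car 27→Route 1 (61 km), Car 70→Route 4 (72 km), Car 44→Route 3 (193 km), Car 85→Route 2 (142 km), Car 12→Route 6 (40 km) — total 61+72+193+142+40 = 508 km.
Next-best assignment: Car 27→Route 1, Car 70→Route 4, Car 44→Route 3, Car 85→Route 6, Car 12→Route 2 = 545 km.

Minimum total: 508 km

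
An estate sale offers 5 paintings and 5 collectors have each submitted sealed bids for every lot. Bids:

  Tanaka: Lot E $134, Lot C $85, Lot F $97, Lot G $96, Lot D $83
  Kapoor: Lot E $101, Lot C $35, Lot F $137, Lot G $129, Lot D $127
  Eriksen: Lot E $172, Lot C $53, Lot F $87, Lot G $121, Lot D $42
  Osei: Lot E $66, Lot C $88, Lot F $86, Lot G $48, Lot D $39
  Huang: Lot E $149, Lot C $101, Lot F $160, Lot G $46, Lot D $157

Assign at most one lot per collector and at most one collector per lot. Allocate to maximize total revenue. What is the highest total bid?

Max total: $650

Optimal: Tanaka→Lot G ($96), Kapoor→Lot F ($137), Eriksen→Lot E ($172), Osei→Lot C ($88), Huang→Lot D ($157) — total 96+137+172+88+157 = $650.
Column-greedy (each lot in turn goes to its best remaining collector) gives $545, worse by 105.
Every other assignment is strictly worse.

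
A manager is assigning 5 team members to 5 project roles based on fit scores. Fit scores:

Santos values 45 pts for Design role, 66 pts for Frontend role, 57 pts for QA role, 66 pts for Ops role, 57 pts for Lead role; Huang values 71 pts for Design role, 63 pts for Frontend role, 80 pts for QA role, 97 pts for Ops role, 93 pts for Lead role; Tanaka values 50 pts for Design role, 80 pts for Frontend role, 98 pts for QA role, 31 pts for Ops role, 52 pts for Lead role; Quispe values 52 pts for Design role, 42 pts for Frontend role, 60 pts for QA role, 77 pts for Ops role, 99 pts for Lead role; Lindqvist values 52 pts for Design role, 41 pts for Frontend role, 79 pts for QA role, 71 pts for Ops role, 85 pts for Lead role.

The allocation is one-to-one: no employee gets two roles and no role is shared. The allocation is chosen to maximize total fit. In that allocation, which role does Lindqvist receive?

Lindqvist receives Design role.

Optimal: Santos→Frontend role (66 pts), Huang→Ops role (97 pts), Tanaka→QA role (98 pts), Quispe→Lead role (99 pts), Lindqvist→Design role (52 pts) — total 66+97+98+99+52 = 412 pts.
Column-greedy (each role in turn goes to its best remaining employee) gives 364 pts, worse by 48.
Next-best assignment: Santos→Frontend role, Huang→Design role, Tanaka→QA role, Quispe→Lead role, Lindqvist→Ops role = 405 pts.
No other one-to-one assignment exceeds 412 pts.
Lindqvist's own top role is Lead role (85 pts), but forcing Lindqvist→Lead role and reassigning the rest optimally gives only 398 pts — worse by 14.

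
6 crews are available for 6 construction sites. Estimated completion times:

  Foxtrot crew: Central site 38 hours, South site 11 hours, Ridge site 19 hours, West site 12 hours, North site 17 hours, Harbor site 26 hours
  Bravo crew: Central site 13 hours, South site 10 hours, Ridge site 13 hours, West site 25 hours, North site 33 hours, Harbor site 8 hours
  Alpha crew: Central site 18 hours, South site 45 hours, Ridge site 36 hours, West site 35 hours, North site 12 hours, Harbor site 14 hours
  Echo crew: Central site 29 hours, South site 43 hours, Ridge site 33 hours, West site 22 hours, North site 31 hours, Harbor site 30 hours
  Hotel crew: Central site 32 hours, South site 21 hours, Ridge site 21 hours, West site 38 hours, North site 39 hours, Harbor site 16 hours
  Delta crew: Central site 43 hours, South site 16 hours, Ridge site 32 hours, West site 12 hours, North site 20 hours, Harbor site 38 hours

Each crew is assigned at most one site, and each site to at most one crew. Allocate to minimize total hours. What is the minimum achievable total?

This is the linear assignment problem.
Optimal: Foxtrot crew→South site (11 hours), Bravo crew→Ridge site (13 hours), Alpha crew→North site (12 hours), Echo crew→Central site (29 hours), Hotel crew→Harbor site (16 hours), Delta crew→West site (12 hours) — total 11+13+12+29+16+12 = 93 hours.
Column-greedy (each site in turn goes to its cheapest remaining crew) gives 99 hours, worse by 6.
No other one-to-one assignment undercuts 93 hours.

Min total: 93 hours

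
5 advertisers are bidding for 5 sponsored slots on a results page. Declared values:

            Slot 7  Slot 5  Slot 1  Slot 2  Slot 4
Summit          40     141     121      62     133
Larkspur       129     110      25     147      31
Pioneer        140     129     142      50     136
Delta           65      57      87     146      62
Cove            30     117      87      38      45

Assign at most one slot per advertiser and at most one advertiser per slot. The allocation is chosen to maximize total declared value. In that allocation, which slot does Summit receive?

Summit receives Slot 4.

This is the linear assignment problem.
Optimal: Summit→Slot 4 ($133), Larkspur→Slot 7 ($129), Pioneer→Slot 1 ($142), Delta→Slot 2 ($146), Cove→Slot 5 ($117) — total 133+129+142+146+117 = $667.
Swapping Cove↔Summit (Cove→Slot 4 $45, Summit→Slot 5 $141) loses 64.
Summit's own top slot is Slot 5 ($141), but forcing Summit→Slot 5 and reassigning the rest optimally gives only $639 — worse by 28.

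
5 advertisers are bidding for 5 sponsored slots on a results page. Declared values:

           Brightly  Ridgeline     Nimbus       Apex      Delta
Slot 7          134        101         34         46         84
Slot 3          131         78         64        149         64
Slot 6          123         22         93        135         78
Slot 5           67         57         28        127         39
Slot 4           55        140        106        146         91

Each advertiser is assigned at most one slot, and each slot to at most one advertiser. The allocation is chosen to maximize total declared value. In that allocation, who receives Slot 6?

Nimbus receives Slot 6.

Optimal: Brightly→Slot 3 ($131), Ridgeline→Slot 4 ($140), Nimbus→Slot 6 ($93), Apex→Slot 5 ($127), Delta→Slot 7 ($84) — total 131+140+93+127+84 = $575.
Row-greedy (each advertiser in turn takes its best remaining slot) gives $555, worse by 20.
Nimbus's own top slot is Slot 4 ($106), but forcing Nimbus→Slot 4 and reassigning the rest optimally gives only $543 — worse by 32.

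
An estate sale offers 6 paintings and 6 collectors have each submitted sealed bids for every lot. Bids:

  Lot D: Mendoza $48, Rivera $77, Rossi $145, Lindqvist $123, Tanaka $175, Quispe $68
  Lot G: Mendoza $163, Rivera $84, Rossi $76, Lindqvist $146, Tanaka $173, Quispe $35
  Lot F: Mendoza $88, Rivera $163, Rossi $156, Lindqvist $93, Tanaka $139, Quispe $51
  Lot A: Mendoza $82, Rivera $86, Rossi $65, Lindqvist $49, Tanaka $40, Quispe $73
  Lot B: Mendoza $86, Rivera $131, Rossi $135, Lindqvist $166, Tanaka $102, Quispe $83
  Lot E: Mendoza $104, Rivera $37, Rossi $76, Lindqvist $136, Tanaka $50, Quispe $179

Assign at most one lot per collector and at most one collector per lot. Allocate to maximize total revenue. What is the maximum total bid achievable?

Max total: $925

Optimal: Mendoza→Lot G ($163), Rivera→Lot A ($86), Rossi→Lot F ($156), Lindqvist→Lot B ($166), Tanaka→Lot D ($175), Quispe→Lot E ($179) — total 163+86+156+166+175+179 = $925.
Max-entry greedy (repeatedly take the single best remaining cell) gives $911, worse by 14.
Next-best assignment: Mendoza→Lot G, Rivera→Lot F, Rossi→Lot A, Lindqvist→Lot B, Tanaka→Lot D, Quispe→Lot E = $911.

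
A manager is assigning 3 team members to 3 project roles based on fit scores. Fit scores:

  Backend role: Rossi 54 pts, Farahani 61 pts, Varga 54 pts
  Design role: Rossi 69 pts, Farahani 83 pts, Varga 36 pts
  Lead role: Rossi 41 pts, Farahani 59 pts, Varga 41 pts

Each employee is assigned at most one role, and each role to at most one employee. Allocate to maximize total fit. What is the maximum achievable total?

Max total: 182 pts

Optimal: Rossi→Design role (69 pts), Farahani→Lead role (59 pts), Varga→Backend role (54 pts) — total 69+59+54 = 182 pts.
Max-entry greedy (repeatedly take the single best remaining cell) gives 178 pts, worse by 4.
Next-best assignment: Rossi→Backend role, Farahani→Design role, Varga→Lead role = 178 pts.
Swapping Varga↔Farahani (Varga→Lead role 41 pts, Farahani→Backend role 61 pts) loses 11.
No other one-to-one assignment exceeds 182 pts.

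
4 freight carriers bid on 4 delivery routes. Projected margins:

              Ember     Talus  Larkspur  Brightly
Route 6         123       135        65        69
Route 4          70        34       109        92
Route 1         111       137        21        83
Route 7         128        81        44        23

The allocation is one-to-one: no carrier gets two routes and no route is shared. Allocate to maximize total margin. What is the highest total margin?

Max total: $455k

Optimal: Ember→Route 7 ($128k), Talus→Route 6 ($135k), Larkspur→Route 4 ($109k), Brightly→Route 1 ($83k) — total 128+135+109+83 = $455k.
Max-entry greedy (repeatedly take the single best remaining cell) gives $443k, worse by 12.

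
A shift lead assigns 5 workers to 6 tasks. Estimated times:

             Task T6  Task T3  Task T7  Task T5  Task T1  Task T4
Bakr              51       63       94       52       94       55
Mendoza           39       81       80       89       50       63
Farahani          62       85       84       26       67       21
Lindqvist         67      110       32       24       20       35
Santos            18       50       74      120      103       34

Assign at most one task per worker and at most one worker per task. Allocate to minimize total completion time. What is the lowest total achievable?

Minimum total: 173 min

Optimal: Bakr→Task T5 (52 min), Mendoza→Task T1 (50 min), Farahani→Task T4 (21 min), Lindqvist→Task T7 (32 min), Santos→Task T6 (18 min) — total 52+50+21+32+18 = 173 min.
Column-greedy (each task in turn goes to its cheapest remaining worker) gives 189 min, worse by 16.
Next-best assignment: Bakr→Task T3, Mendoza→Task T1, Farahani→Task T4, Lindqvist→Task T5, Santos→Task T6 = 176 min.
Every other assignment is strictly worse.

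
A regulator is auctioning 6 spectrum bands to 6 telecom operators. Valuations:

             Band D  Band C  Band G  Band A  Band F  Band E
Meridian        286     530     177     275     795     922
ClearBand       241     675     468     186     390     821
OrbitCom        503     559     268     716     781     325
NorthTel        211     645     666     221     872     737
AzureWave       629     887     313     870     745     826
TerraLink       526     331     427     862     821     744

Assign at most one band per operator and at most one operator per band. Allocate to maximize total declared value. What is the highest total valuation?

Treat this as an assignment problem: match each operator to one band.
Optimal: Meridian→Band E ($922M), ClearBand→Band C ($675M), OrbitCom→Band F ($781M), NorthTel→Band G ($666M), AzureWave→Band D ($629M), TerraLink→Band A ($862M) — total 922+675+781+666+629+862 = $4535M.
Max-entry greedy (repeatedly take the single best remaining cell) gives $4514M, worse by 21.
Next-best assignment: Meridian→Band F, ClearBand→Band E, OrbitCom→Band D, NorthTel→Band G, AzureWave→Band C, TerraLink→Band A = $4534M.
Swapping TerraLink↔NorthTel (TerraLink→Band G $427M, NorthTel→Band A $221M) loses 880.
Checked against all permutations: $4535M is optimal.

Maximum total: $4535M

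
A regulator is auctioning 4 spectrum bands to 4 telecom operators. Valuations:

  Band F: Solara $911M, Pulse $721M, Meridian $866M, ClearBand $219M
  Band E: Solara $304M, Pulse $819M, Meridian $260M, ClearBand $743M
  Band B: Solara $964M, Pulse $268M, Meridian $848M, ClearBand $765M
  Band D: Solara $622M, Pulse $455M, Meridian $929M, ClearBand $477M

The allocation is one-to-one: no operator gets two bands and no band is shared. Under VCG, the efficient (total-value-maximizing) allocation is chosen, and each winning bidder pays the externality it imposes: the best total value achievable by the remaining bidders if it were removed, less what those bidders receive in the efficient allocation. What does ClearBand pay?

ClearBand pays $53M.

Efficient allocation: Solara→Band F ($911M), Pulse→Band E ($819M), Meridian→Band D ($929M), ClearBand→Band B ($765M); total welfare W = $3424M.
ClearBand receives Band B at value $765M, so the others get W − 765 = $2659M.
Without ClearBand: best allocation of the remaining 3 bidders over all 4 bands is Solara→Band B ($964M), Pulse→Band E ($819M), Meridian→Band D ($929M), total $2712M.
VCG payment = (others' best without ClearBand) − (others' welfare with ClearBand) = 2712 − 2659 = $53M.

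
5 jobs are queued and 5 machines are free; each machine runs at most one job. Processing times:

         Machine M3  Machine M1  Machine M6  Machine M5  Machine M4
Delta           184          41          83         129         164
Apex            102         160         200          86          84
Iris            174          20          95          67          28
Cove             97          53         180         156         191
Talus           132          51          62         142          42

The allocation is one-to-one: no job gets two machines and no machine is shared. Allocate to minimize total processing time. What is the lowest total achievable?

Optimal: Delta→Machine M1 (41 min), Apex→Machine M5 (86 min), Iris→Machine M4 (28 min), Cove→Machine M3 (97 min), Talus→Machine M6 (62 min) — total 41+86+28+97+62 = 314 min.
Next-best assignment: Delta→Machine M6, Apex→Machine M5, Iris→Machine M1, Cove→Machine M3, Talus→Machine M4 = 328 min.

Minimum total: 314 min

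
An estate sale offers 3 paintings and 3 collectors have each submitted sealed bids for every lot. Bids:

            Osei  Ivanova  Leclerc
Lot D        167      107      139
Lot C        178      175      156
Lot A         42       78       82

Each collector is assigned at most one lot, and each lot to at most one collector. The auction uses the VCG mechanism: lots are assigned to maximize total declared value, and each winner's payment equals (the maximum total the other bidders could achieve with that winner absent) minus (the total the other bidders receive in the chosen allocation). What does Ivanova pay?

Ivanova pays $74.

Efficient allocation: Osei→Lot D ($167), Ivanova→Lot C ($175), Leclerc→Lot A ($82); total welfare W = $424.
Ivanova receives Lot C at value $175, so the others get W − 175 = $249.
Without Ivanova: best allocation of the remaining 2 bidders over all 3 lots is Osei→Lot D ($167), Leclerc→Lot C ($156), total $323.
VCG payment = (others' best without Ivanova) − (others' welfare with Ivanova) = 323 − 249 = $74.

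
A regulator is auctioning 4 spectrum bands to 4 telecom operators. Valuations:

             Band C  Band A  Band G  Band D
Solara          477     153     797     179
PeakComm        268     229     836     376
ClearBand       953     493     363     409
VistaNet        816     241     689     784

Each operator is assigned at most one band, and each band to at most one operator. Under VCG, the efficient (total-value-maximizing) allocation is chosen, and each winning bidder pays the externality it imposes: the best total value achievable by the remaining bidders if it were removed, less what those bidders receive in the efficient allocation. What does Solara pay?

Solara pays $607M.

Efficient allocation: Solara→Band G ($797M), PeakComm→Band A ($229M), ClearBand→Band C ($953M), VistaNet→Band D ($784M); total welfare W = $2763M.
Solara receives Band G at value $797M, so the others get W − 797 = $1966M.
Without Solara: best allocation of the remaining 3 bidders over all 4 bands is PeakComm→Band G ($836M), ClearBand→Band C ($953M), VistaNet→Band D ($784M), total $2573M.
VCG payment = (others' best without Solara) − (others' welfare with Solara) = 2573 − 1966 = $607M.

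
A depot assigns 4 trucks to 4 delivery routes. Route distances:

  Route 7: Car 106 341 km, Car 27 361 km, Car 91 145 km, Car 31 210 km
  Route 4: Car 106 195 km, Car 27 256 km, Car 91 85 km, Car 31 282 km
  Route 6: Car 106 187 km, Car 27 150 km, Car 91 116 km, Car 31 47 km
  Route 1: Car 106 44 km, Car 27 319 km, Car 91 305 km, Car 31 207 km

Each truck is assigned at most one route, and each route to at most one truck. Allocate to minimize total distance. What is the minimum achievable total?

Min total: 489 km

Optimal: Car 106→Route 1 (44 km), Car 27→Route 6 (150 km), Car 91→Route 4 (85 km), Car 31→Route 7 (210 km) — total 44+150+85+210 = 489 km.
Column-greedy (each route in turn goes to its cheapest remaining truck) gives 706 km, worse by 217.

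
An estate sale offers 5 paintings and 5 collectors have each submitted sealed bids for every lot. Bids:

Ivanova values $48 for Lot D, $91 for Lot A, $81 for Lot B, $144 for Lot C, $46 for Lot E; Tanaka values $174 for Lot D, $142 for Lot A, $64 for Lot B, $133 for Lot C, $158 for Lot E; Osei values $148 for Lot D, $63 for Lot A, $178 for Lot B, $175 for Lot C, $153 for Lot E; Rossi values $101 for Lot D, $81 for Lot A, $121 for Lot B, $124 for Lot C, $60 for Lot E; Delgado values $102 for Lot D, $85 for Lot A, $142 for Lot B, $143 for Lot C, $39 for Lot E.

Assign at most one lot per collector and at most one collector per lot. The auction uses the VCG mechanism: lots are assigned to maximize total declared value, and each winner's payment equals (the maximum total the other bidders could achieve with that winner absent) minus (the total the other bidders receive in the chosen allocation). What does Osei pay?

Efficient allocation: Ivanova→Lot C ($144), Tanaka→Lot D ($174), Osei→Lot E ($153), Rossi→Lot A ($81), Delgado→Lot B ($142); total welfare W = $694.
Osei receives Lot E at value $153, so the others get W − 153 = $541.
Without Osei: best allocation of the remaining 4 bidders over all 5 lots is Ivanova→Lot C ($144), Tanaka→Lot E ($158), Rossi→Lot D ($101), Delgado→Lot B ($142), total $545.
VCG payment = (others' best without Osei) − (others' welfare with Osei) = 545 − 541 = $4.

Osei pays $4.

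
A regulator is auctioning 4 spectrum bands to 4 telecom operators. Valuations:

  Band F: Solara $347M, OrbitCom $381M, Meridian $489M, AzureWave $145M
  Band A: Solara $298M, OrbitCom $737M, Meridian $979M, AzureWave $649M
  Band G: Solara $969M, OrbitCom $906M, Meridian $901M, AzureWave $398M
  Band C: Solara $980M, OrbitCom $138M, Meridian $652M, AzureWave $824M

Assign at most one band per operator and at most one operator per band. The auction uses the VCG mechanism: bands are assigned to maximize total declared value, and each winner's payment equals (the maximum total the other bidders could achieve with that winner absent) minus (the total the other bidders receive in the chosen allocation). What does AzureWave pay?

AzureWave pays $536M.

Efficient allocation: Solara→Band G ($969M), OrbitCom→Band F ($381M), Meridian→Band A ($979M), AzureWave→Band C ($824M); total welfare W = $3153M.
AzureWave receives Band C at value $824M, so the others get W − 824 = $2329M.
Without AzureWave: best allocation of the remaining 3 bidders over all 4 bands is Solara→Band C ($980M), OrbitCom→Band G ($906M), Meridian→Band A ($979M), total $2865M.
VCG payment = (others' best without AzureWave) − (others' welfare with AzureWave) = 2865 − 2329 = $536M.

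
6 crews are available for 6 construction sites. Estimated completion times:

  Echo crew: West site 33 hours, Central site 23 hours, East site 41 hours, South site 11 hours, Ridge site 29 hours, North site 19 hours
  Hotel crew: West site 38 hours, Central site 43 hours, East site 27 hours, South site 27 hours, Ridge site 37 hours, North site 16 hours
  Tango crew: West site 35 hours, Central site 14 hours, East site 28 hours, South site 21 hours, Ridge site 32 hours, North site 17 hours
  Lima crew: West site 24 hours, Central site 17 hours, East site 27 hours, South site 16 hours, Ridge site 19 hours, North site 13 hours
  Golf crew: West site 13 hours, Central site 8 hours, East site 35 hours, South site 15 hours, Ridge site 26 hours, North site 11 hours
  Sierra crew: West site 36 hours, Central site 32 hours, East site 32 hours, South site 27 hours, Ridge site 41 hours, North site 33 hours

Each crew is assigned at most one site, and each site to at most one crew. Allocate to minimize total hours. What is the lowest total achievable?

Min total: 105 hours

Treat this as an assignment problem: match each crew to one site.
Optimal: Echo crew→South site (11 hours), Hotel crew→North site (16 hours), Tango crew→Central site (14 hours), Lima crew→Ridge site (19 hours), Golf crew→West site (13 hours), Sierra crew→East site (32 hours) — total 11+16+14+19+13+32 = 105 hours.
Min-entry greedy (repeatedly take the single cheapest remaining cell) gives 127 hours, worse by 22.
Swapping Tango crew↔Sierra crew (Tango crew→East site 28 hours, Sierra crew→Central site 32 hours) adds 14.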